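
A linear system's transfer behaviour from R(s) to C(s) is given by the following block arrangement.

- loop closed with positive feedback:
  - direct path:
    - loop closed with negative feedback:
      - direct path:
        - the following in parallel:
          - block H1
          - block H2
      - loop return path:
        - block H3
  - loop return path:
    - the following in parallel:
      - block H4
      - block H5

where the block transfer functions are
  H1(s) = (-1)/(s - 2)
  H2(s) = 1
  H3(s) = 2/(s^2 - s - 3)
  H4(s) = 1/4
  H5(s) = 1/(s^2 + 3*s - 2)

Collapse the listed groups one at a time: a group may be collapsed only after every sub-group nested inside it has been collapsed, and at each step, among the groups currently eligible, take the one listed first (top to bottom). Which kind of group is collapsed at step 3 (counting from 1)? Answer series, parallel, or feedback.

Answer: parallel

Working:
(1) parallel reduction of H1, H2
(2) reduce the feedback loop with forward (H1+H2) and return H3
(3) sum the parallel branches H4, H5
(4) close the feedback loop around [(H1+H2)/(1+(H1+H2)*H3)], (H4+H5)
Step 3: parallel.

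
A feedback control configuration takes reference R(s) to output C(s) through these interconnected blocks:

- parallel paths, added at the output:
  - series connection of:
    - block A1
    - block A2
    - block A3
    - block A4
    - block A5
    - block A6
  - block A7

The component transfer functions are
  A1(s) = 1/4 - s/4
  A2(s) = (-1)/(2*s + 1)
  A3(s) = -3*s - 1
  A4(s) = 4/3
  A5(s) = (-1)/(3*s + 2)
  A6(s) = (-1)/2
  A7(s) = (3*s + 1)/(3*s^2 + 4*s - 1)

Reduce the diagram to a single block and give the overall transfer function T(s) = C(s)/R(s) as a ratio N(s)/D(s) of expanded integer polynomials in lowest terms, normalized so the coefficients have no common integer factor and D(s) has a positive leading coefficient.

(1) combine A1, A2, A3, A4, A5, A6 in series, giving (-3*s^2 + 2*s + 1)/(36*s^2 + 42*s + 12)
(2) add (A1*A2*A3*A4*A5*A6), A7 (parallel), which is the overall transfer function T(s) = C(s)/R(s) in lowest terms

Therefore the answer is (-9*s^4 + 102*s^3 + 176*s^2 + 80*s + 11)/(108*s^4 + 270*s^3 + 168*s^2 + 6*s - 12).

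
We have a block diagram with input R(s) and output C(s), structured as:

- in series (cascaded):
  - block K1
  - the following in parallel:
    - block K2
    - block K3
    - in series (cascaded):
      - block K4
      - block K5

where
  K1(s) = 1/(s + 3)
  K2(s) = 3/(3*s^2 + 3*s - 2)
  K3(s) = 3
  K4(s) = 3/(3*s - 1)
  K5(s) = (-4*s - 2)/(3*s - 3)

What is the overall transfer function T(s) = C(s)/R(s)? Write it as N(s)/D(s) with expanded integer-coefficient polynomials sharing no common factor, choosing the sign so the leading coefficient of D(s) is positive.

(1) series reduction of K4, K5: (-4*s - 2)/(3*s^2 - 4*s + 1)
(2) parallel reduction of K2, K3, (K4*K5): (27*s^4 - 21*s^3 - 54*s^2 + 23*s + 1)/(9*s^4 - 3*s^3 - 15*s^2 + 11*s - 2)
(3) series reduction of K1, (K2+K3+(K4*K5)); the result is T(s) itself (integer coefficients, no common factor, positive leading denominator coefficient)

Therefore the answer is (27*s^4 - 21*s^3 - 54*s^2 + 23*s + 1)/(9*s^5 + 24*s^4 - 24*s^3 - 34*s^2 + 31*s - 6).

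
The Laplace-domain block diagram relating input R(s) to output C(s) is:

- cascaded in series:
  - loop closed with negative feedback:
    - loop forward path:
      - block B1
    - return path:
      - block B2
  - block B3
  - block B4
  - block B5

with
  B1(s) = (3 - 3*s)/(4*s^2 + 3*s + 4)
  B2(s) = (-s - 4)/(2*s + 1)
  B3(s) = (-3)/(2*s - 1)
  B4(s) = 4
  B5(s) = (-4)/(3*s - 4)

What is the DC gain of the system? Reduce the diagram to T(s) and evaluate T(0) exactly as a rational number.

(1) reduce the feedback loop with forward B1 and return B2: (-6*s^2 + 3*s + 3)/(8*s^3 + 13*s^2 + 20*s - 8)
(2) series reduction of [B1/(1+B1*B2)], B3, B4, B5: (-288*s^2 + 144*s + 144)/(48*s^5 - 10*s^4 + 9*s^3 - 216*s^2 + 168*s - 32)
That last expression is T(s); at s = 0 only the constant terms survive, so T(0) = 144/(-32) = -9/2.

Final answer: -9/2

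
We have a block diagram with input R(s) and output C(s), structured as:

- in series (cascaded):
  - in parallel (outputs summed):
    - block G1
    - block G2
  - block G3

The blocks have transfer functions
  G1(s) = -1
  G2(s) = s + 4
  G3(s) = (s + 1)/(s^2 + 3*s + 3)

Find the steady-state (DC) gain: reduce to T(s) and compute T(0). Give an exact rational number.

Answer: 1

Working:
Step 1. sum the parallel branches G1, G2 gives s + 3
Step 2. combine (G1+G2), G3 in series gives (s^2 + 4*s + 3)/(s^2 + 3*s + 3)
DC gain: substitute s = 0 into T(s) from step 2: T(0) = 3/3 = 1.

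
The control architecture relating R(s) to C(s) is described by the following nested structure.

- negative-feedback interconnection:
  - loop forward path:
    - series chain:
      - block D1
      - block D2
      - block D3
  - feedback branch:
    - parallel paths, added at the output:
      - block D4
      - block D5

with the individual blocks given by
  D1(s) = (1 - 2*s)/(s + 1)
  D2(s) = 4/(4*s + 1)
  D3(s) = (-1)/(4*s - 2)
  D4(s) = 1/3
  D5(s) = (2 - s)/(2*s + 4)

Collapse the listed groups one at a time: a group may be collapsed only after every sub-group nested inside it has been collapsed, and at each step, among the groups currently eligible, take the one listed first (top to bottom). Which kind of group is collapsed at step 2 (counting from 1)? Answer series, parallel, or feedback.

(1) multiply D1, D2, D3 (series)
(2) add D4, D5 (parallel)
(3) feedback reduction of (D1*D2*D3), (D4+D5)
Step 2: parallel.

Therefore the answer is parallel.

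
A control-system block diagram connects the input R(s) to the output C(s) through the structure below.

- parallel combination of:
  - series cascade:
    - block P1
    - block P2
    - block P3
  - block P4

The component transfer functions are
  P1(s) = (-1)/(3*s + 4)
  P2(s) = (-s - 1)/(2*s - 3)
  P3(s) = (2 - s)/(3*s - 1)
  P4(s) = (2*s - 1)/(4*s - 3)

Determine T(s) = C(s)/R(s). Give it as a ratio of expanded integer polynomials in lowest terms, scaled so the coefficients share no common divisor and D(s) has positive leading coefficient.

Answer: (36*s^4 - 40*s^3 - 54*s^2 + 64*s - 18)/(72*s^4 - 90*s^3 - 113*s^2 + 153*s - 36)

Working:
Step 1 - reduce the series chain P1, P2, P3: (-s^2 + s + 2)/(18*s^3 - 9*s^2 - 35*s + 12)
Step 2 - reduce the parallel group (P1*P2*P3), P4 - this is the overall T(s), already in the required normalized form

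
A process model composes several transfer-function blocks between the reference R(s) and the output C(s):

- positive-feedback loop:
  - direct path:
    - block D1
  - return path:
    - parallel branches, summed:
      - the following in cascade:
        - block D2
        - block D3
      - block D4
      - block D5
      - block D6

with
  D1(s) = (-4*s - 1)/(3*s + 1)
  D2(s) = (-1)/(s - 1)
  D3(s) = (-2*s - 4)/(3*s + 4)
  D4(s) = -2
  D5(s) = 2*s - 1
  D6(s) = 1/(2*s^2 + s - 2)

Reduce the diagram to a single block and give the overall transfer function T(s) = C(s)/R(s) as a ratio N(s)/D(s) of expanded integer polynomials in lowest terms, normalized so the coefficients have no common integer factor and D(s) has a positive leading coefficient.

Step 1 - reduce the series chain D2, D3; result (2*s + 4)/(3*s^2 + s - 4)
Step 2 - reduce the parallel group (D2*D3), D4, D5, D6; result (12*s^5 - 8*s^4 - 37*s^3 + 40*s^2 + 35*s - 36)/(6*s^4 + 5*s^3 - 13*s^2 - 6*s + 8)
Step 3 - collapse the loop (D1 forward, ((D2*D3)+D4+D5+D6) return), which is the overall transfer function T(s) = C(s)/R(s) in lowest terms

Hence the answer: (-24*s^5 - 26*s^4 + 47*s^3 + 37*s^2 - 26*s - 8)/(48*s^6 - 2*s^5 - 135*s^4 + 89*s^3 + 149*s^2 - 91*s - 28)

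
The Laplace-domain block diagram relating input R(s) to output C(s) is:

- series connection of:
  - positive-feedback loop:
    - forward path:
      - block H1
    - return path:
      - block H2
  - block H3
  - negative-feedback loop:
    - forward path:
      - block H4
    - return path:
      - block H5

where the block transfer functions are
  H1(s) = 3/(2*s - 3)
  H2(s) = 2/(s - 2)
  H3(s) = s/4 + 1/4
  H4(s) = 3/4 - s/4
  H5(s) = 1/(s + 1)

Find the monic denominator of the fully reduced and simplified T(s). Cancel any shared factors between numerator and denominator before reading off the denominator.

Reducing step by step:

Step 1. collapse the loop (H1 forward, H2 return) = (3*s - 6)/(2*s^2 - 7*s)
Step 2. collapse the loop (H4 forward, H5 return) = (-s^2 + 2*s + 3)/(3*s + 7)
Step 3. cascade [H1/(1-H1*H2)], H3, [H4/(1+H4*H5)] = (-3*s^4 + 9*s^3 + 9*s^2 - 21*s - 18)/(24*s^3 - 28*s^2 - 196*s)
No further cancellation is possible in the step-3 result, so that is T(s). Its denominator becomes monic after dividing by the leading coefficient 24.

Answer: s^3 - 7*s^2/6 - 49*s/6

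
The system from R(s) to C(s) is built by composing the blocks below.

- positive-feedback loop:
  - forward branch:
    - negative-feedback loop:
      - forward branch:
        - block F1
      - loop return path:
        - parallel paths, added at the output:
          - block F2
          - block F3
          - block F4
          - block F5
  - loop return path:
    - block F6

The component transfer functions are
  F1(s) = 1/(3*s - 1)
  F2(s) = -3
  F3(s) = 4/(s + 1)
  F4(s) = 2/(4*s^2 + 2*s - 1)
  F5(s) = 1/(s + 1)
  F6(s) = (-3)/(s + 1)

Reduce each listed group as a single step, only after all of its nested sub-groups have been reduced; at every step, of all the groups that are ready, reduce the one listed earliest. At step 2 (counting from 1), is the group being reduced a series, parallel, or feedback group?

[1] reduce the parallel group F2, F3, F4, F5
[2] close the feedback loop around F1, (F2+F3+F4+F5)
[3] close the feedback loop around [F1/(1+F1*(F2+F3+F4+F5))], F6
Step 2: feedback.

Answer: feedback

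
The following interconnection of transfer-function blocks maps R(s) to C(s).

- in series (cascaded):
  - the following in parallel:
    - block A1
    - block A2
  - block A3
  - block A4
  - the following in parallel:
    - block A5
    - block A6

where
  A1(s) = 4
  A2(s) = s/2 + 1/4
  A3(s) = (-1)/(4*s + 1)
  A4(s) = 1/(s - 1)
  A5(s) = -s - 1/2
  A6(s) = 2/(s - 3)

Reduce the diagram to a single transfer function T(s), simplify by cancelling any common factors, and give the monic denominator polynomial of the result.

Step 1: sum the parallel branches A1, A2: s/2 + 17/4
Step 2: parallel reduction of A5, A6: (-2*s^2 + 5*s + 7)/(2*s - 6)
Step 3: series reduction of (A1+A2), A3, A4, (A5+A6): (4*s^3 + 24*s^2 - 99*s - 119)/(32*s^3 - 120*s^2 + 64*s + 24)
The result of step 3 is T(s) in lowest terms. Its denominator has leading coefficient 32; dividing the denominator through by 32 makes it monic.

Answer: s^3 - 15*s^2/4 + 2*s + 3/4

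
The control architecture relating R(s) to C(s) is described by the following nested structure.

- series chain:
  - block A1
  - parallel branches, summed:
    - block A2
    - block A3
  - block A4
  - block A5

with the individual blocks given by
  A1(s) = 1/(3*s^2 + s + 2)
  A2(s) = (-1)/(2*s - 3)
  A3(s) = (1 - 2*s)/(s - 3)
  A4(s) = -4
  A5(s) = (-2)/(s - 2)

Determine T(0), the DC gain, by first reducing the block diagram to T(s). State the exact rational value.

Answer: 0

Working:
1. parallel reduction of A2, A3 -> (-4*s^2 + 7*s)/(2*s^2 - 9*s + 9)
2. combine A1, (A2+A3), A4, A5 in series -> (-32*s^2 + 56*s)/(6*s^5 - 37*s^4 + 72*s^3 - 53*s^2 + 36*s - 36)
Step 2 gives the overall T(s). Then T(0) = 0/(-36) = 0.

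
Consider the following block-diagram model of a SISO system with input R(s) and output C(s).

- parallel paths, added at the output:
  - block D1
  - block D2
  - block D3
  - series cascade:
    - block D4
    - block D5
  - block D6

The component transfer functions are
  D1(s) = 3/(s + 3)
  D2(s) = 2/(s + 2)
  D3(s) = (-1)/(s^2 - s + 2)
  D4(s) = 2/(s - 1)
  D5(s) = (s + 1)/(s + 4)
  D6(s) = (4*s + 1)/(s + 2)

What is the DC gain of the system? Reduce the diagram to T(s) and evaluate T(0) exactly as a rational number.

[1] series reduction of D4, D5; result (2*s + 2)/(s^2 + 3*s - 4)
[2] combine D1, D2, D3, (D4*D5), D6 in parallel; result (4*s^6 + 28*s^5 + 40*s^4 - 14*s^3 + 70*s^2 + 40*s - 72)/(s^6 + 7*s^5 + 11*s^4 - 3*s^3 + 12*s^2 + 20*s - 48)
DC gain: substitute s = 0 into T(s) from step 2: T(0) = -72/(-48) = 3/2.

Answer: 3/2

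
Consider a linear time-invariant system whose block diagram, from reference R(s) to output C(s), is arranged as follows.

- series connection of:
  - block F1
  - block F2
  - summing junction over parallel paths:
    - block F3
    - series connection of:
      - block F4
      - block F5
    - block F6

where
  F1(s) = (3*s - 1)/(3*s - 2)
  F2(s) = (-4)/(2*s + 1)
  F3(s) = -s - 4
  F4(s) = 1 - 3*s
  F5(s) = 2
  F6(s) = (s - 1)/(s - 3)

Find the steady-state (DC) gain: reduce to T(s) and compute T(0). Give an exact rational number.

The answer is 10/3.

Reasoning:
Step 1. cascade F4, F5: 2 - 6*s
Step 2. sum the parallel branches F3, (F4*F5), F6: (-7*s^2 + 20*s + 5)/(s - 3)
Step 3. multiply F1, F2, (F3+(F4*F5)+F6) (series): (84*s^3 - 268*s^2 + 20*s + 20)/(6*s^3 - 19*s^2 + s + 6)
DC gain: substitute s = 0 into T(s) from step 3: T(0) = 20/6 = 10/3.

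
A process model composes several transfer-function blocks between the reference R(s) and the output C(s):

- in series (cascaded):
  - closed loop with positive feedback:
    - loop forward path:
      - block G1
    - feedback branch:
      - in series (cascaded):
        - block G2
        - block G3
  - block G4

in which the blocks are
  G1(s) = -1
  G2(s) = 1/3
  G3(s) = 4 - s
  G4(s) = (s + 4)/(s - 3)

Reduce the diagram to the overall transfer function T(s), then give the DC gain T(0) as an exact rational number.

Step 1: multiply G2, G3 (series) gives 4/3 - s/3
Step 2: feedback reduction of G1, (G2*G3) gives 3/(s - 7)
Step 3: series reduction of [G1/(1-G1*(G2*G3))], G4 gives (3*s + 12)/(s^2 - 10*s + 21)
That last expression is T(s); at s = 0 only the constant terms survive, so T(0) = 12/21 = 4/7.

Therefore the answer is 4/7.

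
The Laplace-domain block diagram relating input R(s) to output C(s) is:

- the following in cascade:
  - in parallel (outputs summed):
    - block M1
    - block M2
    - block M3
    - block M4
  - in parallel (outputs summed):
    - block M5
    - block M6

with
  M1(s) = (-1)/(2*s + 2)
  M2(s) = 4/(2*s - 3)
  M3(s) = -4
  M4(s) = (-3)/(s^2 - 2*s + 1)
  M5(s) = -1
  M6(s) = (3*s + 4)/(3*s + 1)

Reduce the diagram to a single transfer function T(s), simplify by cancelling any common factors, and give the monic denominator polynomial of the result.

(1) add M1, M2, M3, M4 (parallel); result (-16*s^4 + 46*s^3 - 21*s^2 - 50*s + 53)/(4*s^4 - 10*s^3 + 2*s^2 + 10*s - 6)
(2) parallel reduction of M5, M6; result 3/(3*s + 1)
(3) reduce the series chain (M1+M2+M3+M4), (M5+M6); result (-48*s^4 + 138*s^3 - 63*s^2 - 150*s + 159)/(12*s^5 - 26*s^4 - 4*s^3 + 32*s^2 - 8*s - 6)
T(s) is the step-3 result (common factors already cancelled). Leading coefficient of the denominator: 12. Divide through by 12 for the monic polynomial.

Hence the answer: s^5 - 13*s^4/6 - s^3/3 + 8*s^2/3 - 2*s/3 - 1/2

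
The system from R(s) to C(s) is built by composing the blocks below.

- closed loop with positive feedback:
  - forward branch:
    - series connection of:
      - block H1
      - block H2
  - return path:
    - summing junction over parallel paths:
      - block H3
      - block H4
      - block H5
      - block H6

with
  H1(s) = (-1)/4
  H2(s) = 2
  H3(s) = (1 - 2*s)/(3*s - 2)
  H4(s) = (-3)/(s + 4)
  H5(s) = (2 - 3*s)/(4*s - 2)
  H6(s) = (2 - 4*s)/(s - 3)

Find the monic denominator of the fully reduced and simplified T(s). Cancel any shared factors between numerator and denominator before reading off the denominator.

Answer: s^4 + 149*s^3/41 - 336*s^2/41 + 208*s/41 - 44/41

Working:
Step 1: multiply H1, H2 (series) = (-1)/2
Step 2: combine H3, H4, H5, H6 in parallel = (-65*s^4 - 145*s^3 + 644*s^2 - 552*s + 140)/(12*s^4 - 2*s^3 - 154*s^2 + 172*s - 48)
Step 3: collapse the loop ((H1*H2) forward, (H3+H4+H5+H6) return) = (12*s^4 - 2*s^3 - 154*s^2 + 172*s - 48)/(41*s^4 + 149*s^3 - 336*s^2 + 208*s - 44)
That last expression is T(s), already simplified. Scaling its denominator by 1/41 (the reciprocal of the leading coefficient) yields the monic denominator.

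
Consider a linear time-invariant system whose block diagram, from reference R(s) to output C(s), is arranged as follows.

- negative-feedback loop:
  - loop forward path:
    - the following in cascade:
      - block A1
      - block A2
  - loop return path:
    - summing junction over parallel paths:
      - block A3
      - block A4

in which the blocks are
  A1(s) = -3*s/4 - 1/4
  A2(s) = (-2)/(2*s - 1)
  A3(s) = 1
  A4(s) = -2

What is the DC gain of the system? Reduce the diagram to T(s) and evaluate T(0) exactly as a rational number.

Reducing step by step:

Step 1. multiply A1, A2 (series): (3*s + 1)/(4*s - 2)
Step 2. parallel reduction of A3, A4: -1
Step 3. close the feedback loop around (A1*A2), (A3+A4): (3*s + 1)/(s - 3)
That last expression is T(s); at s = 0 only the constant terms survive, so T(0) = 1/(-3) = -1/3.

Answer: -1/3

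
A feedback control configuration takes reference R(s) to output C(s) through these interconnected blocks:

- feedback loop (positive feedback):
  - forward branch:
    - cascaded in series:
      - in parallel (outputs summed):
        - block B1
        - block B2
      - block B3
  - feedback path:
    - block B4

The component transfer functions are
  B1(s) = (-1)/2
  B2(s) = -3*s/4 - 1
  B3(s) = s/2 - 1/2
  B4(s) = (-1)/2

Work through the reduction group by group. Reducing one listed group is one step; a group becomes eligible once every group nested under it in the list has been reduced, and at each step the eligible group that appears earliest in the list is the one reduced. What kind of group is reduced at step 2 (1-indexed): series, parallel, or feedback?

[1] add B1, B2 (parallel)
[2] reduce the series chain (B1+B2), B3
[3] collapse the loop (((B1+B2)*B3) forward, B4 return)
Step 2: series.

Answer: series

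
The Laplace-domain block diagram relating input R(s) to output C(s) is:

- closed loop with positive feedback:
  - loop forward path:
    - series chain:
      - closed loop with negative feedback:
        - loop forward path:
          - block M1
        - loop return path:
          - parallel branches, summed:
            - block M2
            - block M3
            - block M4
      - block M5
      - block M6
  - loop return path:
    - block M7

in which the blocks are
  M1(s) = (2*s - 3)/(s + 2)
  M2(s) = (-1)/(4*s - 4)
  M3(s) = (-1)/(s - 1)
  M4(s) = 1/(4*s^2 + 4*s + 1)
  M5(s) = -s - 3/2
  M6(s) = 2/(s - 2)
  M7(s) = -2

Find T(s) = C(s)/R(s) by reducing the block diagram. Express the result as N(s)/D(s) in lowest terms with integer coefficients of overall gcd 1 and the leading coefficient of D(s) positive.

Answer: (64*s^5 - 192*s^3 - 16*s^2 + 108*s + 36)/(112*s^5 + 40*s^4 - 416*s^3 - 2*s^2 + 201*s + 110)

Working:
[1] add M2, M3, M4 (parallel) gives (-20*s^2 - 16*s - 9)/(16*s^3 - 12*s - 4)
[2] apply the feedback formula to M1, (M2+M3+M4) gives (32*s^4 - 48*s^3 - 24*s^2 + 28*s + 12)/(16*s^4 - 8*s^3 + 16*s^2 + 2*s + 19)
[3] reduce the series chain [M1/(1+M1*(M2+M3+M4))], M5, M6 gives (-64*s^5 + 192*s^3 + 16*s^2 - 108*s - 36)/(16*s^5 - 40*s^4 + 32*s^3 - 30*s^2 + 15*s - 38)
[4] collapse the loop (([M1/(1+M1*(M2+M3+M4))]*M5*M6) forward, M7 return), giving the overall T(s)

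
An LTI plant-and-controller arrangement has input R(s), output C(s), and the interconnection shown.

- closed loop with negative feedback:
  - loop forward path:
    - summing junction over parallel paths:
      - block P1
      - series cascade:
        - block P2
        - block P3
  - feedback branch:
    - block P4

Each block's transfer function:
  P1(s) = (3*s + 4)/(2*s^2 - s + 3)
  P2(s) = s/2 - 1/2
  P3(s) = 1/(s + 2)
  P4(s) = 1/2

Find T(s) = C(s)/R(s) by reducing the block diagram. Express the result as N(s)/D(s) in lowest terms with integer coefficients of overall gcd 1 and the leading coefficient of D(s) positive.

First reduce the diagram to T(s).

Step 1 - multiply P2, P3 (series); result (s - 1)/(2*s + 4)
Step 2 - add P1, (P2*P3) (parallel); result (2*s^3 + 3*s^2 + 24*s + 13)/(4*s^3 + 6*s^2 + 2*s + 12)
Step 3 - apply the feedback formula to (P1+(P2*P3)), P4; the result is T(s) itself (integer coefficients, no common factor, positive leading denominator coefficient)

Answer: (4*s^3 + 6*s^2 + 48*s + 26)/(10*s^3 + 15*s^2 + 28*s + 37)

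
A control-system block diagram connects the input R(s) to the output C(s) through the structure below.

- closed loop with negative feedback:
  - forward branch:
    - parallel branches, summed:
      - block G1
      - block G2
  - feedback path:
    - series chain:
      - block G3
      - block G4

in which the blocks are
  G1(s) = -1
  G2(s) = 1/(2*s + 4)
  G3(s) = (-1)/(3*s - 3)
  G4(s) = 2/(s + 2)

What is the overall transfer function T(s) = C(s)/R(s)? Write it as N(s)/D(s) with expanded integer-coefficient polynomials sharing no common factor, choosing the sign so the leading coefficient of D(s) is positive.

[1] add G1, G2 (parallel): (-2*s - 3)/(2*s + 4)
[2] cascade G3, G4: (-2)/(3*s^2 + 3*s - 6)
[3] close the feedback loop around (G1+G2), (G3*G4), giving the overall T(s)

Answer: (-6*s^3 - 15*s^2 + 3*s + 18)/(6*s^3 + 18*s^2 + 4*s - 18)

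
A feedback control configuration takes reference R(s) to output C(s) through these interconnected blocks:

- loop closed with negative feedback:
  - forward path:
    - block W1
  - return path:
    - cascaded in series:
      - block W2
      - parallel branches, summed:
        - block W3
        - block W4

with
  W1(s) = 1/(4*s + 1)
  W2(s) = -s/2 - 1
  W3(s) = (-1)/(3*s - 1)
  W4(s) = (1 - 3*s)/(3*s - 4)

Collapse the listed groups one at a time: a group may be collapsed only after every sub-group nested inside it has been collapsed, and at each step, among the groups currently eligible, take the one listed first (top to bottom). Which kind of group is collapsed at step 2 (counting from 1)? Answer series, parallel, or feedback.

The answer is series.

Reasoning:
(1) add W3, W4 (parallel)
(2) cascade W2, (W3+W4)
(3) apply the feedback formula to W1, (W2*(W3+W4))
So the answer for step 2 is series.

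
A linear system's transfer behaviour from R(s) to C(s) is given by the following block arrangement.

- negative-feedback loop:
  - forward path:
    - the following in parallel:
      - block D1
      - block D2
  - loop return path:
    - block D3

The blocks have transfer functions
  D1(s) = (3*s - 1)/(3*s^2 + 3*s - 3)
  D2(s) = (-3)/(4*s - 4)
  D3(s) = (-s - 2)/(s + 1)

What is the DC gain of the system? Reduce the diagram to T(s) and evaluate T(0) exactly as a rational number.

Reducing step by step:

Step 1 - combine D1, D2 in parallel; result (3*s^2 - 25*s + 13)/(12*s^3 - 24*s + 12)
Step 2 - apply the feedback formula to (D1+D2), D3; result (3*s^3 - 22*s^2 - 12*s + 13)/(12*s^4 + 9*s^3 - 5*s^2 + 25*s - 14)
Evaluating the step-2 result (the overall T(s)) at s = 0 gives T(0) = 13/(-14) = -13/14.

Answer: -13/14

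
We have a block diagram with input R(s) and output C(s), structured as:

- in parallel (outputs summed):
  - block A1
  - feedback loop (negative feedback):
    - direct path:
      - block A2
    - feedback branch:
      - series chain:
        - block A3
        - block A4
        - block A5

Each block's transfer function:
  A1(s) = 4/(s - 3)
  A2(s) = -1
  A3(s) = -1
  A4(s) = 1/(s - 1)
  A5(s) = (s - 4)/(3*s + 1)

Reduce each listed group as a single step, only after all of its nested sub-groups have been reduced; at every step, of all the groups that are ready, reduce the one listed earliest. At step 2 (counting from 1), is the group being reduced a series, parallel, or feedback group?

The answer is feedback.

Reasoning:
Step 1: cascade A3, A4, A5
Step 2: reduce the feedback loop with forward A2 and return (A3*A4*A5)
Step 3: parallel reduction of A1, [A2/(1+A2*(A3*A4*A5))]
So the answer for step 2 is feedback.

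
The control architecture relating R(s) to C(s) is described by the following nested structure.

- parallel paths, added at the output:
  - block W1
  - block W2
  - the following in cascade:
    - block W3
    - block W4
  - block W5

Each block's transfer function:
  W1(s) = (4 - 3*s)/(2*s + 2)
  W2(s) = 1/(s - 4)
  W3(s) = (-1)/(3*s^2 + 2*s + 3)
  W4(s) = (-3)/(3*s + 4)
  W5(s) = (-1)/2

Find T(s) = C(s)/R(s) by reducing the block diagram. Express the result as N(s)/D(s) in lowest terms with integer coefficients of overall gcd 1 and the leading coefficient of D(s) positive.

Answer: (-36*s^5 + 117*s^4 + 220*s^3 + 135*s^2 + 64*s - 144)/(18*s^5 - 18*s^4 - 146*s^3 - 222*s^2 - 208*s - 96)

Working:
1. cascade W3, W4, giving 3/(9*s^3 + 18*s^2 + 17*s + 12)
2. sum the parallel branches W1, W2, (W3*W4), W5: this yields T(s), and no further normalization is needed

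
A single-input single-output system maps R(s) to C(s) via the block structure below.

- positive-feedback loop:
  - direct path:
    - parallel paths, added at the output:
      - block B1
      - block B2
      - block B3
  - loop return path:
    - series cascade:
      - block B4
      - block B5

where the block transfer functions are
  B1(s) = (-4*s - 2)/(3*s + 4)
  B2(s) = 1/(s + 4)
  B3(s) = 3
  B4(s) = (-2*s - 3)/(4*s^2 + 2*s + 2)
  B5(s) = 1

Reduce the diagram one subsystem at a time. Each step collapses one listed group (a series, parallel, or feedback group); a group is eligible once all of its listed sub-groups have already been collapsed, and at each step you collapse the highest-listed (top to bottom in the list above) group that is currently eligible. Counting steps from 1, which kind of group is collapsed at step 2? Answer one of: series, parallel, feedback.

Step 1 - sum the parallel branches B1, B2, B3
Step 2 - multiply B4, B5 (series)
Step 3 - feedback reduction of (B1+B2+B3), (B4*B5)
So the answer for step 2 is series.

Therefore the answer is series.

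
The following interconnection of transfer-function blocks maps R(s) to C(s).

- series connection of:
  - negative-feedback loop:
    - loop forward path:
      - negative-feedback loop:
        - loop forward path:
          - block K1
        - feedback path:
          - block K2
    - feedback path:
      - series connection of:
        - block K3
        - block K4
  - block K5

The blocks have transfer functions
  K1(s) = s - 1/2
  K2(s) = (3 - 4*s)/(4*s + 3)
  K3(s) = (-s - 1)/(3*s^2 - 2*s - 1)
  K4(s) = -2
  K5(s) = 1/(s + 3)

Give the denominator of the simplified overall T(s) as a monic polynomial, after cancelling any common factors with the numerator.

[1] close the feedback loop around K1, K2: (-8*s^2 - 2*s + 3)/(8*s^2 - 18*s - 3)
[2] series reduction of K3, K4: (2*s + 2)/(3*s^2 - 2*s - 1)
[3] reduce the feedback loop with forward [K1/(1+K1*K2)] and return (K3*K4): (-24*s^4 + 10*s^3 + 21*s^2 - 4*s - 3)/(24*s^4 - 86*s^3 - s^2 + 26*s + 9)
[4] multiply [[K1/(1+K1*K2)]/(1+[K1/(1+K1*K2)]*(K3*K4))], K5 (series): (-24*s^4 + 10*s^3 + 21*s^2 - 4*s - 3)/(24*s^5 - 14*s^4 - 259*s^3 + 23*s^2 + 87*s + 27)
The result of step 4 is T(s) in lowest terms. Its denominator has leading coefficient 24; dividing the denominator through by 24 makes it monic.

Answer: s^5 - 7*s^4/12 - 259*s^3/24 + 23*s^2/24 + 29*s/8 + 9/8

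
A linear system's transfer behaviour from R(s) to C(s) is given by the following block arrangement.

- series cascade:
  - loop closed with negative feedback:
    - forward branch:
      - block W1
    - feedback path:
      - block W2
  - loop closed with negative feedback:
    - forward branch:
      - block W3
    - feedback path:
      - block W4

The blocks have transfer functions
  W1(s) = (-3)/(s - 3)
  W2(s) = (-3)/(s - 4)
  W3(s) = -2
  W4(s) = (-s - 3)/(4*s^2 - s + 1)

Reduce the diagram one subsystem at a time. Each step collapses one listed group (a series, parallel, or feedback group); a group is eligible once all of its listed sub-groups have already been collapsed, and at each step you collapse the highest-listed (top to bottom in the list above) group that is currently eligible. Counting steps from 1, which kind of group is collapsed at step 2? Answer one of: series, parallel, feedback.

Step 1. close the feedback loop around W1, W2
Step 2. reduce the feedback loop with forward W3 and return W4
Step 3. reduce the series chain [W1/(1+W1*W2)], [W3/(1+W3*W4)]
Step 2 collapses a feedback group.

Hence the answer: feedback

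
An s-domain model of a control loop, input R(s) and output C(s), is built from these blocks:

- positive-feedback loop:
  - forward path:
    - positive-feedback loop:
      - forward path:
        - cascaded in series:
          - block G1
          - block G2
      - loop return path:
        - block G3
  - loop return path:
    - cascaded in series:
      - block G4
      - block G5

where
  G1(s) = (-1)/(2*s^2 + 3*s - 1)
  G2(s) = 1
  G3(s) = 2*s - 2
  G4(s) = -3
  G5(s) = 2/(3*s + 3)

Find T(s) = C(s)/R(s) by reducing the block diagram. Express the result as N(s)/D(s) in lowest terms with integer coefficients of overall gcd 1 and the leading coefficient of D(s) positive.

1. combine G1, G2 in series, giving (-1)/(2*s^2 + 3*s - 1)
2. apply the feedback formula to (G1*G2), G3, giving (-1)/(2*s^2 + 5*s - 3)
3. combine G4, G5 in series, giving (-2)/(s + 1)
4. feedback reduction of [(G1*G2)/(1-(G1*G2)*G3)], (G4*G5), which is the overall transfer function T(s) = C(s)/R(s) in lowest terms

Hence the answer: (-s - 1)/(2*s^3 + 7*s^2 + 2*s - 5)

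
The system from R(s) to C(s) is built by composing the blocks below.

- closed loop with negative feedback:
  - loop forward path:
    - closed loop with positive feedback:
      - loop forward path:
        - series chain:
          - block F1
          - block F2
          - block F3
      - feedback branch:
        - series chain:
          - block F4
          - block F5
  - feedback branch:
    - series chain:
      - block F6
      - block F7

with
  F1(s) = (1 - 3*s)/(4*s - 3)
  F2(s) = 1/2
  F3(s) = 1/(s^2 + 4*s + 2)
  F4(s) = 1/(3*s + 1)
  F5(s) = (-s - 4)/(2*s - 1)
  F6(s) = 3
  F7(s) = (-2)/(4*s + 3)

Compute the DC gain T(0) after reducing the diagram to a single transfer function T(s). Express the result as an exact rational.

Step 1. reduce the series chain F1, F2, F3 -> (1 - 3*s)/(8*s^3 + 26*s^2 - 8*s - 12)
Step 2. combine F4, F5 in series -> (-s - 4)/(6*s^2 - s - 1)
Step 3. reduce the feedback loop with forward (F1*F2*F3) and return (F4*F5) -> (-18*s^3 + 9*s^2 + 2*s - 1)/(48*s^5 + 148*s^4 - 82*s^3 - 93*s^2 + 9*s + 16)
Step 4. reduce the series chain F6, F7 -> (-6)/(4*s + 3)
Step 5. reduce the feedback loop with forward [(F1*F2*F3)/(1-(F1*F2*F3)*(F4*F5))] and return (F6*F7) -> (-72*s^4 - 18*s^3 + 35*s^2 + 2*s - 3)/(192*s^6 + 736*s^5 + 116*s^4 - 510*s^3 - 297*s^2 + 79*s + 54)
DC gain: substitute s = 0 into T(s) from step 5: T(0) = -3/54 = -1/18.

Hence the answer: -1/18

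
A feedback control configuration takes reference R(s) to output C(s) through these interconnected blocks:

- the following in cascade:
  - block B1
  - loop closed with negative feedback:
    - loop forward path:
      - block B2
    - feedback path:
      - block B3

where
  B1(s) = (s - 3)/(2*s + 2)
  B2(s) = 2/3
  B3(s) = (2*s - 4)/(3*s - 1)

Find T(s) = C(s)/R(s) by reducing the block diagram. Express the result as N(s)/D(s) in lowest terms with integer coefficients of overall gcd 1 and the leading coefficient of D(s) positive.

First reduce the diagram to T(s).

(1) close the feedback loop around B2, B3 -> (6*s - 2)/(13*s - 11)
(2) reduce the series chain B1, [B2/(1+B2*B3)], giving the overall T(s)

Answer: (3*s^2 - 10*s + 3)/(13*s^2 + 2*s - 11)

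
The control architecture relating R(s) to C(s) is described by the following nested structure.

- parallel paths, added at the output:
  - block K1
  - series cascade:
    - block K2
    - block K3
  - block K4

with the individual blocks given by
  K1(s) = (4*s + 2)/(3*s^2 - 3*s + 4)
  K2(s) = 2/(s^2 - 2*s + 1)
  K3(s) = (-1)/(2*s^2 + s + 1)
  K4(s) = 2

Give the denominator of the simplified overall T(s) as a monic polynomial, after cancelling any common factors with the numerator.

First reduce the diagram to T(s).

1. reduce the series chain K2, K3 = (-2)/(2*s^4 - 3*s^3 + s^2 - s + 1)
2. add K1, (K2*K3), K4 (parallel) = (12*s^6 - 22*s^5 + 32*s^4 - 38*s^3 + 12*s^2 - 6*s + 2)/(6*s^6 - 15*s^5 + 20*s^4 - 18*s^3 + 10*s^2 - 7*s + 4)
No further cancellation is possible in the step-2 result, so that is T(s). Its denominator becomes monic after dividing by the leading coefficient 6.

Answer: s^6 - 5*s^5/2 + 10*s^4/3 - 3*s^3 + 5*s^2/3 - 7*s/6 + 2/3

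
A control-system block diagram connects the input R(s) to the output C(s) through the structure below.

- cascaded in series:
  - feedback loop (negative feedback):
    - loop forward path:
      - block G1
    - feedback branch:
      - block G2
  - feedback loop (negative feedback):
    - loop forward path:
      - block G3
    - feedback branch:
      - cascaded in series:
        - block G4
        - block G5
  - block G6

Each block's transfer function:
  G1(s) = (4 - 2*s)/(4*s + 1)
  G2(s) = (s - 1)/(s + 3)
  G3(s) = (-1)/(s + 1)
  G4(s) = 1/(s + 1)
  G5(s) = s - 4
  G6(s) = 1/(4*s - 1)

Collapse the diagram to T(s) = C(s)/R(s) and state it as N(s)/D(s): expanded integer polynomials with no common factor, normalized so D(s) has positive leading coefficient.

Reducing step by step:

(1) close the feedback loop around G1, G2: (-2*s^2 - 2*s + 12)/(2*s^2 + 19*s - 1)
(2) series reduction of G4, G5: (s - 4)/(s + 1)
(3) feedback reduction of G3, (G4*G5): (-s - 1)/(s^2 + s + 5)
(4) cascade [G1/(1+G1*G2)], [G3/(1+G3*(G4*G5))], G6: this yields T(s), and no further normalization is needed

Answer: (2*s^3 + 4*s^2 - 10*s - 12)/(8*s^5 + 82*s^4 + 91*s^3 + 348*s^2 - 114*s + 5)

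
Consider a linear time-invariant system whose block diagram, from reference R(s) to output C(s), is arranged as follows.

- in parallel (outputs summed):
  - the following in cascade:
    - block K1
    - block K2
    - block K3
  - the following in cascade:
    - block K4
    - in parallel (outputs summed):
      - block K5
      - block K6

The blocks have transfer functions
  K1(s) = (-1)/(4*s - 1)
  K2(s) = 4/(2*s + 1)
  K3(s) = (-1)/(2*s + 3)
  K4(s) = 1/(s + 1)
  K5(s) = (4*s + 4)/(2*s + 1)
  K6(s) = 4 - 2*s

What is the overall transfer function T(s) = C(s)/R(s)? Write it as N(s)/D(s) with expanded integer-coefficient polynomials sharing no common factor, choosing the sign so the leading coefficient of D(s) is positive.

(1) multiply K1, K2, K3 (series): 4/(16*s^3 + 28*s^2 + 4*s - 3)
(2) sum the parallel branches K5, K6: (-4*s^2 + 10*s + 8)/(2*s + 1)
(3) combine K4, (K5+K6) in series: (-4*s^2 + 10*s + 8)/(2*s^2 + 3*s + 1)
(4) parallel reduction of (K1*K2*K3), (K4*(K5+K6)), giving the overall T(s)

Hence the answer: (-32*s^4 + 40*s^3 + 176*s^2 + 54*s - 20)/(16*s^4 + 44*s^3 + 32*s^2 + s - 3)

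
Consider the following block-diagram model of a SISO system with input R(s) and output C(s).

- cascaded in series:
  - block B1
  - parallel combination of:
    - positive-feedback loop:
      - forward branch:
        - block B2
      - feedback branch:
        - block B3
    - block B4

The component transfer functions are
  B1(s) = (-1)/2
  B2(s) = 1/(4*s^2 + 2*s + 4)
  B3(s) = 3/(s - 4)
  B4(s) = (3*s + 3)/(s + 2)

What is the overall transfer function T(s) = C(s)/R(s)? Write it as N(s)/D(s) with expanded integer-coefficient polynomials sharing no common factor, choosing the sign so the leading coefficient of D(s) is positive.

The answer is (-12*s^4 + 30*s^3 + 53*s^2 + 71*s + 65)/(8*s^4 - 12*s^3 - 64*s^2 - 54*s - 76).

Reasoning:
Step 1: collapse the loop (B2 forward, B3 return) = (s - 4)/(4*s^3 - 14*s^2 - 4*s - 19)
Step 2: combine [B2/(1-B2*B3)], B4 in parallel = (12*s^4 - 30*s^3 - 53*s^2 - 71*s - 65)/(4*s^4 - 6*s^3 - 32*s^2 - 27*s - 38)
Step 3: series reduction of B1, ([B2/(1-B2*B3)]+B4): this yields T(s), and no further normalization is needed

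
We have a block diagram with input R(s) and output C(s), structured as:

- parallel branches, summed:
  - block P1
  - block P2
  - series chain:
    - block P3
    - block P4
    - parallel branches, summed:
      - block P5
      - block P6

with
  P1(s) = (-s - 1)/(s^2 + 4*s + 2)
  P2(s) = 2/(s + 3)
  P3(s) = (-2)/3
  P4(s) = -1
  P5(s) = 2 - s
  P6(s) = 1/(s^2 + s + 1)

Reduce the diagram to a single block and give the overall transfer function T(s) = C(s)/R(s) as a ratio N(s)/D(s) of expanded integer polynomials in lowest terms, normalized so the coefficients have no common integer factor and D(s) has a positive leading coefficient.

Step 1 - add P5, P6 (parallel), giving (-s^3 + s^2 + s + 3)/(s^2 + s + 1)
Step 2 - combine P3, P4, (P5+P6) in series, giving (-2*s^3 + 2*s^2 + 2*s + 6)/(3*s^2 + 3*s + 3)
Step 3 - sum the parallel branches P1, P2, (P3*P4*(P5+P6)): this yields T(s), and no further normalization is needed

Hence the answer: (-2*s^6 - 12*s^5 - 9*s^4 + 51*s^3 + 100*s^2 + 111*s + 39)/(3*s^5 + 24*s^4 + 66*s^3 + 81*s^2 + 60*s + 18)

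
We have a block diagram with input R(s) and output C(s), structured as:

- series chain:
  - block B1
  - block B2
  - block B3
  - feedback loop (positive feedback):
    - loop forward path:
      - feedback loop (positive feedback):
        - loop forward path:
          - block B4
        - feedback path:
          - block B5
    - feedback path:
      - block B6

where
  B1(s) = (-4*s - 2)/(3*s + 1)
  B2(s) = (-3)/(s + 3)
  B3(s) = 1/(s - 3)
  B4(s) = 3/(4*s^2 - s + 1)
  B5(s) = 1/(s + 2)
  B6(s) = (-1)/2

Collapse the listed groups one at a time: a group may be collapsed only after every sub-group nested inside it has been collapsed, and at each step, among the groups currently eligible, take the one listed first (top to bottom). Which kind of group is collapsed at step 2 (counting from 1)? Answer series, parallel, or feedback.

Step 1: feedback reduction of B4, B5
Step 2: collapse the loop ([B4/(1-B4*B5)] forward, B6 return)
Step 3: combine B1, B2, B3, [[B4/(1-B4*B5)]/(1-[B4/(1-B4*B5)]*B6)] in series
So the answer for step 2 is feedback.

Therefore the answer is feedback.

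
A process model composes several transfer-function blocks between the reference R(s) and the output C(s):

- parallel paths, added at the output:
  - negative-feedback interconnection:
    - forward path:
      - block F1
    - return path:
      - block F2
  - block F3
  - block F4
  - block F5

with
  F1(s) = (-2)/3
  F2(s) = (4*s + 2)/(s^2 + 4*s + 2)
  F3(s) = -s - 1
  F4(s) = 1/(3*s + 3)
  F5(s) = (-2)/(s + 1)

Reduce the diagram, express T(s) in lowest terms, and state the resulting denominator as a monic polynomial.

Step 1 - collapse the loop (F1 forward, F2 return) -> (-2*s^2 - 8*s - 4)/(3*s^2 + 4*s + 2)
Step 2 - parallel reduction of [F1/(1+F1*F2)], F3, F4, F5 -> (-9*s^4 - 36*s^3 - 84*s^2 - 80*s - 28)/(9*s^3 + 21*s^2 + 18*s + 6)
T(s) is the step-2 result (common factors already cancelled). Leading coefficient of the denominator: 9. Divide through by 9 for the monic polynomial.

Therefore the answer is s^3 + 7*s^2/3 + 2*s + 2/3.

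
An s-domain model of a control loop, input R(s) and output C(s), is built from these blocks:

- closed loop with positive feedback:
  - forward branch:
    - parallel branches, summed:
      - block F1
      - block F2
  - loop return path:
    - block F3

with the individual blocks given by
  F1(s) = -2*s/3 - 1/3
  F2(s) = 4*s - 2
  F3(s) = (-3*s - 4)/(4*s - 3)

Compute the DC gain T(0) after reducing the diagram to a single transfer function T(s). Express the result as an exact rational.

[1] parallel reduction of F1, F2, giving 10*s/3 - 7/3
[2] close the feedback loop around (F1+F2), F3, giving (40*s^2 - 58*s + 21)/(30*s^2 + 31*s - 37)
DC gain: substitute s = 0 into T(s) from step 2: T(0) = 21/(-37) = -21/37.

Hence the answer: -21/37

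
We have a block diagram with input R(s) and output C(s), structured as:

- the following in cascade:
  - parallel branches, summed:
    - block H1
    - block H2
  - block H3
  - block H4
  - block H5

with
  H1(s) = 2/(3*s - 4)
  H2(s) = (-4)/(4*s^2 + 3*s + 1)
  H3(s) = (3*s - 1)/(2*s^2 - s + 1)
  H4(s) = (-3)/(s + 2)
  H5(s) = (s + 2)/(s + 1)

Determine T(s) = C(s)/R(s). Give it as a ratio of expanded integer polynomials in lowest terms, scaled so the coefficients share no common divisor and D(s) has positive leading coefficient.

Step 1. parallel reduction of H1, H2; result (8*s^2 - 6*s + 18)/(12*s^3 - 7*s^2 - 9*s - 4)
Step 2. multiply (H1+H2), H3, H4, H5 (series), which is the overall transfer function T(s) = C(s)/R(s) in lowest terms

Hence the answer: (-72*s^3 + 78*s^2 - 180*s + 54)/(24*s^6 - 2*s^5 - 25*s^4 - 5*s^3 - 11*s^2 - 9*s - 4)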